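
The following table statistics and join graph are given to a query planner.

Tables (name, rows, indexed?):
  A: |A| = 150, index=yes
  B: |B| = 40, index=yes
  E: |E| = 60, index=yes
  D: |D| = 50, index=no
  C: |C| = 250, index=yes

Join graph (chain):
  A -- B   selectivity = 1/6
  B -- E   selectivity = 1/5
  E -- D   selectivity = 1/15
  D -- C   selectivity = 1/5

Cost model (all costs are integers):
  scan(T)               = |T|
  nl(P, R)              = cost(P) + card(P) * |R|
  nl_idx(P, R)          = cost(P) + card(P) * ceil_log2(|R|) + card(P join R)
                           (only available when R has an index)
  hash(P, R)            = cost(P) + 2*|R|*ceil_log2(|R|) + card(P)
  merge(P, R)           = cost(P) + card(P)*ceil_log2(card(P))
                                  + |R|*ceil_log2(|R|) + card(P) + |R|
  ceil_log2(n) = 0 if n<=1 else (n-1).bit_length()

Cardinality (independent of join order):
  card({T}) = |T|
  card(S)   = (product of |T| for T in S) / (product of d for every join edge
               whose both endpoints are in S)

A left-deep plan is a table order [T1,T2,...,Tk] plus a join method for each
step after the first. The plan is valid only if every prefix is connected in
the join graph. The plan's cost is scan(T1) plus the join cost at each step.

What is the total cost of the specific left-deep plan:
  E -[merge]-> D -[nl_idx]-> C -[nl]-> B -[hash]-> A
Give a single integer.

494830

step 1: scan E: cost=60, card=60
step 2: join D via merge
    card(P join D) = 60*50/(15) = 200
    cost = 60 + 60*6 + 50*6 + 60 + 50 = 830
step 3: join C via nl_idx
    card(P join C) = 200*250/(5) = 10000
    cost = 830 + 200*8 + 10000 = 12430
step 4: join B via nl
    card(P join B) = 10000*40/(5) = 80000
    cost = 12430 + 10000*40 = 412430
step 5: join A via hash
    card(P join A) = 80000*150/(6) = 2000000
    cost = 412430 + 2*150*8 + 80000 = 494830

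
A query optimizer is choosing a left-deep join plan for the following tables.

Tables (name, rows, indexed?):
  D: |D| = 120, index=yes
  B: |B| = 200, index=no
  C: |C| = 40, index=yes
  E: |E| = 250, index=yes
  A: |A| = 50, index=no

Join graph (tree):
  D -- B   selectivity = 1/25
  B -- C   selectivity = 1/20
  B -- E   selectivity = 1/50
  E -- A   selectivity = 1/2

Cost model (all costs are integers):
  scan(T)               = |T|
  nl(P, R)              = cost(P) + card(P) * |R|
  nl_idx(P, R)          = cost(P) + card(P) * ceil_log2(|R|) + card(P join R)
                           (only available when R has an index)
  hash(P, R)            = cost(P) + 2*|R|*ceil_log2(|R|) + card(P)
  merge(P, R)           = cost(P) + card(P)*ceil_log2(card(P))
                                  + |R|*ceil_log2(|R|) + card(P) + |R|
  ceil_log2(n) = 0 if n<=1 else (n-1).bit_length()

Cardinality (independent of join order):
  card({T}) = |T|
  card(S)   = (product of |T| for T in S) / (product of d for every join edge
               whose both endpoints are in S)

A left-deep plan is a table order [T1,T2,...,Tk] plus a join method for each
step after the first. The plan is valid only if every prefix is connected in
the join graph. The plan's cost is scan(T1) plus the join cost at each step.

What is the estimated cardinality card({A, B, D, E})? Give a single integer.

120000

Tables in S: A(50), B(200), D(120), E(250)
Edges inside S: D-B(d=25), B-E(d=50), E-A(d=2)
numerator = 50 * 200 * 120 * 250 = 300000000
denominator = 25 * 50 * 2 = 2500
card(S) = 300000000 / 2500 = 120000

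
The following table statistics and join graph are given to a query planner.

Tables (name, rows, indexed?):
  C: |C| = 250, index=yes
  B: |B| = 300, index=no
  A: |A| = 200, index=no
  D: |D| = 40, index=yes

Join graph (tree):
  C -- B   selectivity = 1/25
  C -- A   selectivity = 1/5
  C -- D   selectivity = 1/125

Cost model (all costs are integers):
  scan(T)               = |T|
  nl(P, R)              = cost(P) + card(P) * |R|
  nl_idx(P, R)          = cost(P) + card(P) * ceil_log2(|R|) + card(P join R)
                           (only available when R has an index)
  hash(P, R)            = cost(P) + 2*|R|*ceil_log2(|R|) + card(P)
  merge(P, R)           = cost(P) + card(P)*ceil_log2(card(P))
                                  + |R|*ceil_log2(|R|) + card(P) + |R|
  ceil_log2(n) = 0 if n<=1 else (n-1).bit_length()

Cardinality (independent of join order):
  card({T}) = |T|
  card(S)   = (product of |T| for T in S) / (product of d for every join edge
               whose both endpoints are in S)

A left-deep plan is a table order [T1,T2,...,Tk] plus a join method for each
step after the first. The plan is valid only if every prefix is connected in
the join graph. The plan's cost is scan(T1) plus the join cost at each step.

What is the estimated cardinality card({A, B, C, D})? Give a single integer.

38400

Tables in S: A(200), B(300), C(250), D(40)
Edges inside S: C-B(d=25), C-A(d=5), C-D(d=125)
numerator = 200 * 300 * 250 * 40 = 600000000
denominator = 25 * 5 * 125 = 15625
card(S) = 600000000 / 15625 = 38400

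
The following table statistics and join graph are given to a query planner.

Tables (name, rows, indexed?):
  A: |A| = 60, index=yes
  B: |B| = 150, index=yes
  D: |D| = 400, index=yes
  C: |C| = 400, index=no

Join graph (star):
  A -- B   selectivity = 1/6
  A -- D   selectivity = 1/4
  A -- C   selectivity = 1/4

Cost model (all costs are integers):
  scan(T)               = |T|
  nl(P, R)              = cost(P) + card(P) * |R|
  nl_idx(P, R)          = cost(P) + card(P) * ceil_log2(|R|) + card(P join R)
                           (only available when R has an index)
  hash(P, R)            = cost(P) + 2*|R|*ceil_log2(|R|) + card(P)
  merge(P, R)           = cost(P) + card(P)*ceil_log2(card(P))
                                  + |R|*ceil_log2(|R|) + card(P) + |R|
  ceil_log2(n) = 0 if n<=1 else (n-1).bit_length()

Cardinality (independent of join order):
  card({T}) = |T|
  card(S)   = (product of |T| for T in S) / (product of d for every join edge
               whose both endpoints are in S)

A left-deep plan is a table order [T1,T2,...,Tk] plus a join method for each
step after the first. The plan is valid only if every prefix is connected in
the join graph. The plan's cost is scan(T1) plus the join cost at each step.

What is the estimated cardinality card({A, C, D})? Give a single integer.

Tables in S: A(60), C(400), D(400)
Edges inside S: A-D(d=4), A-C(d=4)
numerator = 60 * 400 * 400 = 9600000
denominator = 4 * 4 = 16
card(S) = 9600000 / 16 = 600000

600000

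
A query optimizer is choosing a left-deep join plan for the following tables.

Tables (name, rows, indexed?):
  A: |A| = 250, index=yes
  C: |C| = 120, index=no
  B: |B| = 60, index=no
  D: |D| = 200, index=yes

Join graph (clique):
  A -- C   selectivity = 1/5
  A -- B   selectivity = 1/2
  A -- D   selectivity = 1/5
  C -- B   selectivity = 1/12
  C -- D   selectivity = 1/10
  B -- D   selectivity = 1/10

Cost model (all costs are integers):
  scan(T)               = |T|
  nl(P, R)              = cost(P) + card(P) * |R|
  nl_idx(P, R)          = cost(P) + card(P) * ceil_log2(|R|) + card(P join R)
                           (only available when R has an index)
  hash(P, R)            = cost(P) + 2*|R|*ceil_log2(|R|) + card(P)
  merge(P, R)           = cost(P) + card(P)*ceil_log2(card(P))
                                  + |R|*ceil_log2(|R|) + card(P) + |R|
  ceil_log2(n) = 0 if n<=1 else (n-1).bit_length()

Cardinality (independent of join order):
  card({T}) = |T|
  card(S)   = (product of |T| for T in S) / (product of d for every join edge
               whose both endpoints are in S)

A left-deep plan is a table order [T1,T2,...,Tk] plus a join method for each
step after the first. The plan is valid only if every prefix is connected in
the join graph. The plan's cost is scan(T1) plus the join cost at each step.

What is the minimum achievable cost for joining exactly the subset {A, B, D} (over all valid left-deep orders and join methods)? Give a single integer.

Selinger DP over subsets of {A,B,D}:
  {A}: scan cost=250, card=250
  {B}: scan cost=60, card=60
  {D}: scan cost=200, card=200
  {AB}: card=7500; try (B,hash)→1220, (A,merge)→2730, (B,merge)→2920, (A,hash)→4120, (A,nl_idx)→8040, (A,nl)→15060 …(+1); best=1220 via (B,hash)
  {AD}: card=10000; try (D,hash)→3700, (A,merge)→4250, (D,merge)→4300, (A,hash)→4400, (A,nl_idx)→11800, (D,nl_idx)→12250 …(+2); best=3700 via (D,hash)
  {BD}: card=1200; try (B,hash)→1120, (D,nl_idx)→1740, (D,merge)→2280, (B,merge)→2420, (D,hash)→3320, (D,nl)→12060 …(+1); best=1120 via (B,hash)
  {ABD}: card=30000; try (A,hash)→6320, (D,hash)→11920, (B,hash)→14420, (A,merge)→17770, (A,nl_idx)→40720, (D,nl_idx)→91220 …(+5); best=6320 via (A,hash)

6320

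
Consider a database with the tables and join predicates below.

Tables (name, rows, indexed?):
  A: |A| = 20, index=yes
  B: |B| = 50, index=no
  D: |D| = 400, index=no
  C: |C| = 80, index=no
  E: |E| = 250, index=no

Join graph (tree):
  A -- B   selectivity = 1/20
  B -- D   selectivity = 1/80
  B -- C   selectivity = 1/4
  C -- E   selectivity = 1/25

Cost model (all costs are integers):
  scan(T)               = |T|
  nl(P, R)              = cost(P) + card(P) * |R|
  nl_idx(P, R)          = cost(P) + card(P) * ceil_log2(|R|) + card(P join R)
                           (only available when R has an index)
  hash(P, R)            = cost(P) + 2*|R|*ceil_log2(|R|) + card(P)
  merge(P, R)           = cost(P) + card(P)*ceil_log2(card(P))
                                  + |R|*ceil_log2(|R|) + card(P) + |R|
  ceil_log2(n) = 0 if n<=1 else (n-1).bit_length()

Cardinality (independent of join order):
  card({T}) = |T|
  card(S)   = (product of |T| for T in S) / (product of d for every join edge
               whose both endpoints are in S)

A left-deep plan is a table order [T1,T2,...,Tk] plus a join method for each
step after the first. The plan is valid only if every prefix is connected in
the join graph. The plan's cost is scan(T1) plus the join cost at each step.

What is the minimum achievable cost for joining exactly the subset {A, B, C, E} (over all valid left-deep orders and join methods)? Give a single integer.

Selinger DP over subsets of {A,B,C,E}:
  {A}: scan cost=20, card=20
  {B}: scan cost=50, card=50
  {C}: scan cost=80, card=80
  {E}: scan cost=250, card=250
  {AB}: card=50; try (A,hash)→300, (A,nl_idx)→350, (B,merge)→490, (A,merge)→520, (B,hash)→640, (B,nl)→1020 …(+1); best=300 via (A,hash)
  {BC}: card=1000; try (B,hash)→760, (C,merge)→1040, (B,merge)→1070, (C,hash)→1220, (C,nl)→4050, (B,nl)→4080; best=760 via (B,hash)
  {CE}: card=800; try (C,hash)→1620, (E,merge)→2970, (C,merge)→3140, (E,hash)→4160, (E,nl)→20080, (C,nl)→20250; best=1620 via (C,hash)
  {ABC}: card=1000; try (C,merge)→1290, (C,hash)→1470, (A,hash)→1960, (C,nl)→4300, (A,nl_idx)→6760, (A,merge)→11880 …(+1); best=1290 via (C,merge)
  {BCE}: card=10000; try (B,hash)→3020, (E,hash)→5760, (B,merge)→10770, (E,merge)→14010, (B,nl)→41620, (E,nl)→250760; best=3020 via (B,hash)
  {ABCE}: card=10000; try (E,hash)→6290, (A,hash)→13220, (E,merge)→14540, (A,nl_idx)→63020, (A,merge)→153140, (A,nl)→203020 …(+1); best=6290 via (E,hash)

6290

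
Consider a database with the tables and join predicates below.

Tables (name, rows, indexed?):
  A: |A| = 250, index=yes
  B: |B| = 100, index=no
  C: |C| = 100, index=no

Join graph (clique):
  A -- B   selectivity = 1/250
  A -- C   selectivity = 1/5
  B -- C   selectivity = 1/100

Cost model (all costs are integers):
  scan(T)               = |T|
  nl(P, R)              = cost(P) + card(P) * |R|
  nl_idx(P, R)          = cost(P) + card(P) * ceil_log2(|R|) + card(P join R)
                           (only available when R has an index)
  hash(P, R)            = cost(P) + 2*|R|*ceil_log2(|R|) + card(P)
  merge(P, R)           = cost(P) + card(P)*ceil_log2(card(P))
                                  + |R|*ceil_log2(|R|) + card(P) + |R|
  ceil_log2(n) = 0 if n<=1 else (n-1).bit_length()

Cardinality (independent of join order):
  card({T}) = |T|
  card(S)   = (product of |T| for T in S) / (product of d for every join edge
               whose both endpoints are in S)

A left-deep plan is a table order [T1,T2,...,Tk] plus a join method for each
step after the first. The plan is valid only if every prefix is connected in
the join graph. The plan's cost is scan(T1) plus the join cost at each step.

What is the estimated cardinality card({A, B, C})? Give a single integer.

20

Tables in S: A(250), B(100), C(100)
Edges inside S: A-B(d=250), A-C(d=5), B-C(d=100)
numerator = 250 * 100 * 100 = 2500000
denominator = 250 * 5 * 100 = 125000
card(S) = 2500000 / 125000 = 20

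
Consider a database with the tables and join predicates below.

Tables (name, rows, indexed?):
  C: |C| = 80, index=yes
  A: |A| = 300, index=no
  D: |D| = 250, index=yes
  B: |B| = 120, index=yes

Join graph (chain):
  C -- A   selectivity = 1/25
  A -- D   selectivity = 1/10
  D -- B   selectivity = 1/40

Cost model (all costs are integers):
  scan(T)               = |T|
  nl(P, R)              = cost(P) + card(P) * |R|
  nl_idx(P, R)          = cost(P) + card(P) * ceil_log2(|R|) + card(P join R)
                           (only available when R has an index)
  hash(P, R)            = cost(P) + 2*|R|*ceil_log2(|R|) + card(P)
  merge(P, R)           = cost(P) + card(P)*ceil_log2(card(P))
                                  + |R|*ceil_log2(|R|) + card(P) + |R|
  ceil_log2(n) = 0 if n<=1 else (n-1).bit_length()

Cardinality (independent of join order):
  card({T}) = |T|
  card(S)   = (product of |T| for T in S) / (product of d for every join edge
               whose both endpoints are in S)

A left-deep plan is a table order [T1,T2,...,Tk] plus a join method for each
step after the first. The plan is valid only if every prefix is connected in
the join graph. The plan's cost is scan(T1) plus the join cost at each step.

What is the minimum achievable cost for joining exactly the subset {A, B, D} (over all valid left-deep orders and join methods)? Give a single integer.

7980

Selinger DP over subsets of {A,B,D}:
  {A}: scan cost=300, card=300
  {D}: scan cost=250, card=250
  {B}: scan cost=120, card=120
  {AD}: card=7500; try (D,hash)→4600, (A,merge)→5500, (D,merge)→5550, (A,hash)→5900, (D,nl_idx)→10200, (A,nl)→75250 …(+1); best=4600 via (D,hash)
  {BD}: card=750; try (D,nl_idx)→1830, (B,hash)→2180, (B,nl_idx)→2750, (D,merge)→3330, (B,merge)→3460, (D,hash)→4240 …(+2); best=1830 via (D,nl_idx)
  {ABD}: card=22500; try (A,hash)→7980, (A,merge)→13080, (B,hash)→13780, (B,nl_idx)→79600, (B,merge)→110560, (A,nl)→226830 …(+1); best=7980 via (A,hash)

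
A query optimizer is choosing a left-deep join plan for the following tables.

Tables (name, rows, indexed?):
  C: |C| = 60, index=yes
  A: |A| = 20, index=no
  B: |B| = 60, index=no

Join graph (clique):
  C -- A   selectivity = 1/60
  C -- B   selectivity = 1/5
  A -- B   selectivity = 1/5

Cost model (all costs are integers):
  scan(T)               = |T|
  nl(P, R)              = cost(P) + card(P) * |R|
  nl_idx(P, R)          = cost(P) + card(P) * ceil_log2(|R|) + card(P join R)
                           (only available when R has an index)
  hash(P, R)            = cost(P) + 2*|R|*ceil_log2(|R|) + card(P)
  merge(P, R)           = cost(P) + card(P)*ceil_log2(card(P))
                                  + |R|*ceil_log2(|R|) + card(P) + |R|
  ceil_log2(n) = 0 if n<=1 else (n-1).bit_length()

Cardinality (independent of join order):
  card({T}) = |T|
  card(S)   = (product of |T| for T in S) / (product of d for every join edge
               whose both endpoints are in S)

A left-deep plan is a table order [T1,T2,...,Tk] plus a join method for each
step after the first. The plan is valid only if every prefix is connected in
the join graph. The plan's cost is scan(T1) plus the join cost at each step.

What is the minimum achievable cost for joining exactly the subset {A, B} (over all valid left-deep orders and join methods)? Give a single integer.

320

Selinger DP over subsets of {A,B}:
  {A}: scan cost=20, card=20
  {B}: scan cost=60, card=60
  {AB}: card=240; try (A,hash)→320, (B,merge)→560, (A,merge)→600, (B,hash)→760, (B,nl)→1220, (A,nl)→1260; best=320 via (A,hash)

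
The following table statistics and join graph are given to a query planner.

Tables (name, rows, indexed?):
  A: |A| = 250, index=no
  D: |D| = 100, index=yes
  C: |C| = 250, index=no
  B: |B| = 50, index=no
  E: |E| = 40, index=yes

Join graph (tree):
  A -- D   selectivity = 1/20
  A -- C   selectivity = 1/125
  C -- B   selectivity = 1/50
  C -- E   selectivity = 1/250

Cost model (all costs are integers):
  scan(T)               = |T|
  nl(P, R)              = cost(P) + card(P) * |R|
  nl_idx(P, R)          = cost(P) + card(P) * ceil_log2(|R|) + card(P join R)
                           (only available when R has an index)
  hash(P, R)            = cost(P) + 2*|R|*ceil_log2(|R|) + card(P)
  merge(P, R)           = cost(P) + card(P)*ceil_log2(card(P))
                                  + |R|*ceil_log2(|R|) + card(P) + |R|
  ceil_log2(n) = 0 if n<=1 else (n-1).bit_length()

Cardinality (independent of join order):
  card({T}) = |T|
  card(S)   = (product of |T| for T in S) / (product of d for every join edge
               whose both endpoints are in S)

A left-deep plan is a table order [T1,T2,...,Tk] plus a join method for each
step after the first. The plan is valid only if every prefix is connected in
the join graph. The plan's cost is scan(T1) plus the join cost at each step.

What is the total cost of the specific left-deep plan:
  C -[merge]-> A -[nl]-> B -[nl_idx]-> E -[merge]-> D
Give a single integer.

step 1: scan C: cost=250, card=250
step 2: join A via merge
    card(P join A) = 250*250/(125) = 500
    cost = 250 + 250*8 + 250*8 + 250 + 250 = 4750
step 3: join B via nl
    card(P join B) = 500*50/(50) = 500
    cost = 4750 + 500*50 = 29750
step 4: join E via nl_idx
    card(P join E) = 500*40/(250) = 80
    cost = 29750 + 500*6 + 80 = 32830
step 5: join D via merge
    card(P join D) = 80*100/(20) = 400
    cost = 32830 + 80*7 + 100*7 + 80 + 100 = 34270

34270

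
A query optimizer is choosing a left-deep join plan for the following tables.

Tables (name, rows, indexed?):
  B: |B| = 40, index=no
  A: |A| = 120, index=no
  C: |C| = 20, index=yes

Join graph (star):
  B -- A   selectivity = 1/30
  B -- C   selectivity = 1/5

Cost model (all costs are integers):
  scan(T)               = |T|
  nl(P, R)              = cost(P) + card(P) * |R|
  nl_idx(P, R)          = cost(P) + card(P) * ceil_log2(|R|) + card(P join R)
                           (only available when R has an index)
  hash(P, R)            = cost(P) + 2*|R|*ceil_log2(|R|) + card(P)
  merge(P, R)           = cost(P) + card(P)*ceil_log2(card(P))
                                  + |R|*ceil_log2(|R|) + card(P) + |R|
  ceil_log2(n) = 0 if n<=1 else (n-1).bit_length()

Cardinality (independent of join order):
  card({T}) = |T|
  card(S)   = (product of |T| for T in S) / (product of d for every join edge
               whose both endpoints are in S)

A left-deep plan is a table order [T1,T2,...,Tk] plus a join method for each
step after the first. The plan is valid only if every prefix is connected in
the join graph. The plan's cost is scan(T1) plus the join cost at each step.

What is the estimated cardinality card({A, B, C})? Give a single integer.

Tables in S: A(120), B(40), C(20)
Edges inside S: B-A(d=30), B-C(d=5)
numerator = 120 * 40 * 20 = 96000
denominator = 30 * 5 = 150
card(S) = 96000 / 150 = 640

640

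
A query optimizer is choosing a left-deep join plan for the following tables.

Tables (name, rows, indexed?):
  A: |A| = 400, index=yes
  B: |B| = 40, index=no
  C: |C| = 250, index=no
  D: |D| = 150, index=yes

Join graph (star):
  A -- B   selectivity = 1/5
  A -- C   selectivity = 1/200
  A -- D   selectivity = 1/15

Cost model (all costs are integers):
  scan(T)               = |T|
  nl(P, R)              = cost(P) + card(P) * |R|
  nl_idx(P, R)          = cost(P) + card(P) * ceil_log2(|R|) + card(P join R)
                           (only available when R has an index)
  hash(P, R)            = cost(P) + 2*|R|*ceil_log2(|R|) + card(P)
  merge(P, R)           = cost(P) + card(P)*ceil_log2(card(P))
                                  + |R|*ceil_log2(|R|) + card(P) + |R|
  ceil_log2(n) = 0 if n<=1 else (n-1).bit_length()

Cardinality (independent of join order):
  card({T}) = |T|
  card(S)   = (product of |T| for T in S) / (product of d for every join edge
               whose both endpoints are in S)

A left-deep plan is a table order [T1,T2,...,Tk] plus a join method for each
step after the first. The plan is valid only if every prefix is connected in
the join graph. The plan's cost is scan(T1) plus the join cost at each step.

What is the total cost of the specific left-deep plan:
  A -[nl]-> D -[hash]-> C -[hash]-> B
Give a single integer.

73880

step 1: scan A: cost=400, card=400
step 2: join D via nl
    card(P join D) = 400*150/(15) = 4000
    cost = 400 + 400*150 = 60400
step 3: join C via hash
    card(P join C) = 4000*250/(200) = 5000
    cost = 60400 + 2*250*8 + 4000 = 68400
step 4: join B via hash
    card(P join B) = 5000*40/(5) = 40000
    cost = 68400 + 2*40*6 + 5000 = 73880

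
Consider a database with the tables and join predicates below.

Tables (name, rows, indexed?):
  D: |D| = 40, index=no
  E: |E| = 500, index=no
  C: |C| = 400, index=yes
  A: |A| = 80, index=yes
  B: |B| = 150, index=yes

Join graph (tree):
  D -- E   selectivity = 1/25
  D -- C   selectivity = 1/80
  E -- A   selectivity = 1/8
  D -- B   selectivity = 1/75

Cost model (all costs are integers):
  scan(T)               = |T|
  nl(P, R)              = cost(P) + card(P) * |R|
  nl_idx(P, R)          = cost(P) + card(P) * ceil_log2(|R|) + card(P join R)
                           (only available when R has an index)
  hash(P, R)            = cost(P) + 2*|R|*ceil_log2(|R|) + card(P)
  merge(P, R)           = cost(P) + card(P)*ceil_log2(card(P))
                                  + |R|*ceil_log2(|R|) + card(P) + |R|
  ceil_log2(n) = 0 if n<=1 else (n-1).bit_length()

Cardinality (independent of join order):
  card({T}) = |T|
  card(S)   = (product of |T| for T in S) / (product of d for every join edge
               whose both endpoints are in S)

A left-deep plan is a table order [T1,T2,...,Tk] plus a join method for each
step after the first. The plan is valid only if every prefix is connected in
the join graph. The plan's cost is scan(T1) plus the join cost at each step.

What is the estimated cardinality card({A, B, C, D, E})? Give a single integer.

80000

Tables in S: A(80), B(150), C(400), D(40), E(500)
Edges inside S: D-E(d=25), D-C(d=80), E-A(d=8), D-B(d=75)
numerator = 80 * 150 * 400 * 40 * 500 = 96000000000
denominator = 25 * 80 * 8 * 75 = 1200000
card(S) = 96000000000 / 1200000 = 80000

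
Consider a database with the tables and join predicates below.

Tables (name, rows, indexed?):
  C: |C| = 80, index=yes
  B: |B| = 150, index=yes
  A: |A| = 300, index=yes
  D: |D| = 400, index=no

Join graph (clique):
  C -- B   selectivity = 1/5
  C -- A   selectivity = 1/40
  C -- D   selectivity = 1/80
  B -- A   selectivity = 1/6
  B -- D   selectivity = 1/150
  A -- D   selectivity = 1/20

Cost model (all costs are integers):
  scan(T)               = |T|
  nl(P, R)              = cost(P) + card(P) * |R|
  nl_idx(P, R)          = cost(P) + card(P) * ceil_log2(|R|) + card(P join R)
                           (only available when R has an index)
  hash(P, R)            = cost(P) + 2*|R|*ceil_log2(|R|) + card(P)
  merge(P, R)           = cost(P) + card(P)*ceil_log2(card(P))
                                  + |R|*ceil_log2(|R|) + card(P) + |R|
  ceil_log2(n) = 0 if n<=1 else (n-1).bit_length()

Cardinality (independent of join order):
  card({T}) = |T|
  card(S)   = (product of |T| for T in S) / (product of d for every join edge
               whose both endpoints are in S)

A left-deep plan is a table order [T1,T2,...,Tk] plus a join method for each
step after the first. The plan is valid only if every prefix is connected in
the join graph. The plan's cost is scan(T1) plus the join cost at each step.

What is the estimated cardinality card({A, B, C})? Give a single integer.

3000

Tables in S: A(300), B(150), C(80)
Edges inside S: C-B(d=5), C-A(d=40), B-A(d=6)
numerator = 300 * 150 * 80 = 3600000
denominator = 5 * 40 * 6 = 1200
card(S) = 3600000 / 1200 = 3000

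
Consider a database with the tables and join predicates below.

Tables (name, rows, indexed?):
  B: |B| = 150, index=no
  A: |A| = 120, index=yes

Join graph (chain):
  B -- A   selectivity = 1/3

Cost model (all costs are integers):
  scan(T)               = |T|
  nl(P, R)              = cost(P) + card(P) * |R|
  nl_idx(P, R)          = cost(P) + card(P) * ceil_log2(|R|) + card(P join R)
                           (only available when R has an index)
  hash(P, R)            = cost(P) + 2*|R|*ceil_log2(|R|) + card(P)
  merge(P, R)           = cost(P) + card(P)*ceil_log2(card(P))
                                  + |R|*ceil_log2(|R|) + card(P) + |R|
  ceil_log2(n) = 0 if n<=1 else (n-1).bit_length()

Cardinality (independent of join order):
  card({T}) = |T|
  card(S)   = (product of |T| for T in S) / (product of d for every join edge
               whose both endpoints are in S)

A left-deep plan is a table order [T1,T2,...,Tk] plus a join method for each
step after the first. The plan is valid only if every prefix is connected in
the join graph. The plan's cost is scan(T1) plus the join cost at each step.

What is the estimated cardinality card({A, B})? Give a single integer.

Tables in S: A(120), B(150)
Edges inside S: B-A(d=3)
numerator = 120 * 150 = 18000
denominator = 3 = 3
card(S) = 18000 / 3 = 6000

6000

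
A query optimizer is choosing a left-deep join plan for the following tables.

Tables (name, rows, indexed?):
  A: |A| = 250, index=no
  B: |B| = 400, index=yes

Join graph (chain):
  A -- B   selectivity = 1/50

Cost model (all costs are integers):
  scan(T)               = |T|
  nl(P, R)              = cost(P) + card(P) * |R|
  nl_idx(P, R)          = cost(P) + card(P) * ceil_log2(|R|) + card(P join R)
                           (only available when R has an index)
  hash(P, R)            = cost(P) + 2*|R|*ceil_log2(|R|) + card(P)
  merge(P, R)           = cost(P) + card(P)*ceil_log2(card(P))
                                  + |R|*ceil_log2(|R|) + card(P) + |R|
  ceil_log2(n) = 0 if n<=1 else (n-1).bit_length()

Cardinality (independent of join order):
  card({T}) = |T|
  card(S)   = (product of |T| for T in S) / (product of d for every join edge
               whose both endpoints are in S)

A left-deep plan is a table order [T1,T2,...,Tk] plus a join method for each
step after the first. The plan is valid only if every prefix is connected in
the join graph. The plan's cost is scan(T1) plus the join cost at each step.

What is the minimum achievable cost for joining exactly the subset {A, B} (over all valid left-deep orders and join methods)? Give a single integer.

4500

Selinger DP over subsets of {A,B}:
  {A}: scan cost=250, card=250
  {B}: scan cost=400, card=400
  {AB}: card=2000; try (B,nl_idx)→4500, (A,hash)→4800, (B,merge)→6500, (A,merge)→6650, (B,hash)→7700, (B,nl)→100250 …(+1); best=4500 via (B,nl_idx)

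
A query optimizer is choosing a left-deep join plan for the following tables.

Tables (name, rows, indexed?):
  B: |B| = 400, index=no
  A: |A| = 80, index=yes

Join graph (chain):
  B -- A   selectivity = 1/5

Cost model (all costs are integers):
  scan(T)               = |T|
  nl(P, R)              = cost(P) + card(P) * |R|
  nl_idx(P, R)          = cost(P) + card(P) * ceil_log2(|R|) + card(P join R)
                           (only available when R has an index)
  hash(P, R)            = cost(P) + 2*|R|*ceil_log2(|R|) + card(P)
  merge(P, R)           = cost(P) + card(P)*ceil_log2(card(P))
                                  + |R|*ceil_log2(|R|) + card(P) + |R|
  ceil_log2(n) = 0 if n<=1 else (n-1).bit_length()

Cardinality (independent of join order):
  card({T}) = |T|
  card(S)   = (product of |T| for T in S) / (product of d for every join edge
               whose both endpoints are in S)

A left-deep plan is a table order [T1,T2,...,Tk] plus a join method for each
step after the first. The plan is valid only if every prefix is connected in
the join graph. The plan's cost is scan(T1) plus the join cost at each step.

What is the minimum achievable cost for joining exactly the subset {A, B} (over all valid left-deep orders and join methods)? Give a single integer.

1920

Selinger DP over subsets of {A,B}:
  {B}: scan cost=400, card=400
  {A}: scan cost=80, card=80
  {AB}: card=6400; try (A,hash)→1920, (B,merge)→4720, (A,merge)→5040, (B,hash)→7360, (A,nl_idx)→9600, (B,nl)→32080 …(+1); best=1920 via (A,hash)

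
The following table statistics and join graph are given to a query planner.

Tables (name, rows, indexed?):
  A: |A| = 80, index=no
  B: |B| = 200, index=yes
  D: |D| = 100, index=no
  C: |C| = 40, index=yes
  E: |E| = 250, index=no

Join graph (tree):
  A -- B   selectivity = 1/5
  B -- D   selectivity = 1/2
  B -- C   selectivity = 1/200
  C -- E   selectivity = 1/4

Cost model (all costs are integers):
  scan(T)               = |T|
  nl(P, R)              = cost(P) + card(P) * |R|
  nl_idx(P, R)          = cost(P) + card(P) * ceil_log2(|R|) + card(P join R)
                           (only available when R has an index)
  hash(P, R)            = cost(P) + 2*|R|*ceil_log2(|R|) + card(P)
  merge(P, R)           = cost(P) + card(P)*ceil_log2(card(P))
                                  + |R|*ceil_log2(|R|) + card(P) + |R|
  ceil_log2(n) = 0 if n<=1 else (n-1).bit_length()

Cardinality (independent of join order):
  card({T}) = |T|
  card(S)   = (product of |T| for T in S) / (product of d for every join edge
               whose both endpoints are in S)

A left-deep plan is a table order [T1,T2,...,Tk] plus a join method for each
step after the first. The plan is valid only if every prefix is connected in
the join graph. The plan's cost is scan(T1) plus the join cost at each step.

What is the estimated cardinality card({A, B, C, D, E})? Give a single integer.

2000000

Tables in S: A(80), B(200), C(40), D(100), E(250)
Edges inside S: A-B(d=5), B-D(d=2), B-C(d=200), C-E(d=4)
numerator = 80 * 200 * 40 * 100 * 250 = 16000000000
denominator = 5 * 2 * 200 * 4 = 8000
card(S) = 16000000000 / 8000 = 2000000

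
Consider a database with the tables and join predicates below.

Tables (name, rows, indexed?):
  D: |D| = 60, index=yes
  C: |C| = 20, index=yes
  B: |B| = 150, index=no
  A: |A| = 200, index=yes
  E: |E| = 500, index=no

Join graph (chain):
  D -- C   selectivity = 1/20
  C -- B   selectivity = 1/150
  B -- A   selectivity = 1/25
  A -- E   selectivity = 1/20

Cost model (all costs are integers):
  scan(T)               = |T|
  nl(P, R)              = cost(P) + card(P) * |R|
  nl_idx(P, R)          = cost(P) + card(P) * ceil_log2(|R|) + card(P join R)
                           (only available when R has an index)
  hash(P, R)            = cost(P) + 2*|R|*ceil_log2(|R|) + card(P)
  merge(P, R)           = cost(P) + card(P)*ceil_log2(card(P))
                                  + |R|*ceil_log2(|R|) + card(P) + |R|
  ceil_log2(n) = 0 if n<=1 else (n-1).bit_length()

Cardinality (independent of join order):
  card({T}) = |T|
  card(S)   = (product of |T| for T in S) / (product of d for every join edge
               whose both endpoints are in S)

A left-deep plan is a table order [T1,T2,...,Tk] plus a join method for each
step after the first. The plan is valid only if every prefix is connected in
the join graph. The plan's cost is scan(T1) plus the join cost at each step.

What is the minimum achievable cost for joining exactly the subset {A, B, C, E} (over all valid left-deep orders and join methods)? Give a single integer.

7260

Selinger DP over subsets of {A,B,C,E}:
  {C}: scan cost=20, card=20
  {B}: scan cost=150, card=150
  {A}: scan cost=200, card=200
  {E}: scan cost=500, card=500
  {BC}: card=20; try (C,hash)→500, (C,nl_idx)→920, (B,merge)→1490, (C,merge)→1620, (B,hash)→2440, (B,nl)→3020 …(+1); best=500 via (C,hash)
  {AB}: card=1200; try (A,nl_idx)→2550, (B,hash)→2800, (A,merge)→3300, (B,merge)→3350, (A,hash)→3500, (A,nl)→30150 …(+1); best=2550 via (A,nl_idx)
  {AE}: card=5000; try (A,hash)→4200, (E,merge)→7000, (A,merge)→7300, (E,hash)→9400, (A,nl_idx)→9500, (E,nl)→100200 …(+1); best=4200 via (A,hash)
  {ABC}: card=160; try (A,nl_idx)→820, (A,merge)→2420, (A,hash)→3720, (C,hash)→3950, (A,nl)→4500, (C,nl_idx)→8710 …(+2); best=820 via (A,nl_idx)
  {ABE}: card=30000; try (B,hash)→11600, (E,hash)→12750, (E,merge)→21950, (B,merge)→75550, (E,nl)→602550, (B,nl)→754200; best=11600 via (B,hash)
  {ABCE}: card=4000; try (E,merge)→7260, (E,hash)→9980, (C,hash)→41800, (E,nl)→80820, (C,nl_idx)→165600, (C,merge)→491720 …(+1); best=7260 via (E,merge)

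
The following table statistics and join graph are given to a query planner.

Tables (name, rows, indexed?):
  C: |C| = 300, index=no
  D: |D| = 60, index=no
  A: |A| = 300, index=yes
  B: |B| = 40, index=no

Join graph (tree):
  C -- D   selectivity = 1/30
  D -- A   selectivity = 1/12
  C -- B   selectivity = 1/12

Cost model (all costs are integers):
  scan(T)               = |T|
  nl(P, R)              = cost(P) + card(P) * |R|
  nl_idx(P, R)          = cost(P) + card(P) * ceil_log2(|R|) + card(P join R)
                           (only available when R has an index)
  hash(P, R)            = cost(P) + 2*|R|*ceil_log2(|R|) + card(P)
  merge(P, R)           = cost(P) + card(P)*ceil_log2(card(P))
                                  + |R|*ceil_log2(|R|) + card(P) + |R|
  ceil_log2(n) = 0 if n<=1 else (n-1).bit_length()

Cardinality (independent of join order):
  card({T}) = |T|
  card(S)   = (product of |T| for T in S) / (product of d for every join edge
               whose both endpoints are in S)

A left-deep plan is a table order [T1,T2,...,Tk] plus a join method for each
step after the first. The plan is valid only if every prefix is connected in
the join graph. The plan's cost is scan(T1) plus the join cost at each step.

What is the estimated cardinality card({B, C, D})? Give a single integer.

2000

Tables in S: B(40), C(300), D(60)
Edges inside S: C-D(d=30), C-B(d=12)
numerator = 40 * 300 * 60 = 720000
denominator = 30 * 12 = 360
card(S) = 720000 / 360 = 2000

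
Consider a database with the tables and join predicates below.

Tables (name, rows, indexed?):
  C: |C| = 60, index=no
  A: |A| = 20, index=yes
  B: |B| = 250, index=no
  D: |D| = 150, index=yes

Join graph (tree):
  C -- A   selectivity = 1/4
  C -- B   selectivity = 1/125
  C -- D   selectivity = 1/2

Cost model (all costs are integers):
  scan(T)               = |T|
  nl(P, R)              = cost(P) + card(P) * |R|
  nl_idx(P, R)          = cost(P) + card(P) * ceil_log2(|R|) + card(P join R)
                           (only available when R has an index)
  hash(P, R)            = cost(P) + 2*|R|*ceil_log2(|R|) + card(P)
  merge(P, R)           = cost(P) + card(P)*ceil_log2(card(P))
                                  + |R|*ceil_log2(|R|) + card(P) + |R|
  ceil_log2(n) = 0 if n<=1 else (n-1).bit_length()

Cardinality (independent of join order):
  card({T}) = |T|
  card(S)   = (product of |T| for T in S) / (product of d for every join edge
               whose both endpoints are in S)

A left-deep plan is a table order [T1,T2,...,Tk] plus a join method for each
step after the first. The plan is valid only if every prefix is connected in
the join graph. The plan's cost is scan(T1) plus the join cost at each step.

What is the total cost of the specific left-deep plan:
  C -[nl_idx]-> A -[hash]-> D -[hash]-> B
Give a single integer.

step 1: scan C: cost=60, card=60
step 2: join A via nl_idx
    card(P join A) = 60*20/(4) = 300
    cost = 60 + 60*5 + 300 = 660
step 3: join D via hash
    card(P join D) = 300*150/(2) = 22500
    cost = 660 + 2*150*8 + 300 = 3360
step 4: join B via hash
    card(P join B) = 22500*250/(125) = 45000
    cost = 3360 + 2*250*8 + 22500 = 29860

29860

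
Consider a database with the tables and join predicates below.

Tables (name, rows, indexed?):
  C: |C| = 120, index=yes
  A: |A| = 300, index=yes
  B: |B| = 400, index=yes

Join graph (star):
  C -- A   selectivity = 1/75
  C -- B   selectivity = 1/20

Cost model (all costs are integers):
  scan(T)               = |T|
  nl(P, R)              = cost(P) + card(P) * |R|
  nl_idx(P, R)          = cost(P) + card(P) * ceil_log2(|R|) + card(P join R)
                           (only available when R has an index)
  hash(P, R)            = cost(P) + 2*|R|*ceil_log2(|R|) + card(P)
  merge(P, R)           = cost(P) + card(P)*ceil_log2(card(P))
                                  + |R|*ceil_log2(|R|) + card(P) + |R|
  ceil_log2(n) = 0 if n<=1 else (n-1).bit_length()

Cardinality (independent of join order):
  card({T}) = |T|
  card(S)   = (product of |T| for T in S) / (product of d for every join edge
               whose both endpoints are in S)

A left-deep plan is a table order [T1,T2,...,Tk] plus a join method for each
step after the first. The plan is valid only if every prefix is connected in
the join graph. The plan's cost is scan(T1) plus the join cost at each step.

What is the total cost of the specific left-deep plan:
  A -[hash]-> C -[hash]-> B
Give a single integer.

9960

step 1: scan A: cost=300, card=300
step 2: join C via hash
    card(P join C) = 300*120/(75) = 480
    cost = 300 + 2*120*7 + 300 = 2280
step 3: join B via hash
    card(P join B) = 480*400/(20) = 9600
    cost = 2280 + 2*400*9 + 480 = 9960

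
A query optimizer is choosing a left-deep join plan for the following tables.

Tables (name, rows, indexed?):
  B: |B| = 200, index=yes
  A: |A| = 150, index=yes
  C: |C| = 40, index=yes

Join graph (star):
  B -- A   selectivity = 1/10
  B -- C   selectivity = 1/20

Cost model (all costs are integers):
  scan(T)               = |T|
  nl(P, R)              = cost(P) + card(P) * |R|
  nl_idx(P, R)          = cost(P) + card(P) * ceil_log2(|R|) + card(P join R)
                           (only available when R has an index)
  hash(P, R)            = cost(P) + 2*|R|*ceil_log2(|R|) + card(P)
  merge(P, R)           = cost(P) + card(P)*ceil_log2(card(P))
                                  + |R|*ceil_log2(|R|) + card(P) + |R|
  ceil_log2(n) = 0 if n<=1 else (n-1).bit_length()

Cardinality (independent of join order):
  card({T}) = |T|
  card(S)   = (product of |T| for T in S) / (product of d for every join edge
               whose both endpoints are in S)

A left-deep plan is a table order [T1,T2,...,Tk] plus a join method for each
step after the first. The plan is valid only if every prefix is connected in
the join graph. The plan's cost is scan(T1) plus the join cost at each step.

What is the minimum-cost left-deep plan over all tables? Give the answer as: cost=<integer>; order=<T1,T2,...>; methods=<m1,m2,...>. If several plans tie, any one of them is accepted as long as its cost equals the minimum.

cost=3560; order=C,B,A; methods=nl_idx,hash

Selinger DP (subsets sized 1..n):
  {B}: scan cost=200, card=200
  {A}: scan cost=150, card=150
  {C}: scan cost=40, card=40
  {AB}: card=3000; try (A,hash)→2800, (B,merge)→3300, (A,merge)→3350, (B,hash)→3500, (B,nl_idx)→4350, (A,nl_idx)→4800 …(+2); best=2800 via (A,hash)
  {BC}: card=400; try (B,nl_idx)→760, (C,hash)→880, (C,nl_idx)→1800, (B,merge)→2120, (C,merge)→2280, (B,hash)→3280 …(+2); best=760 via (B,nl_idx)
  {ABC}: card=6000; try (A,hash)→3560, (A,merge)→6110, (C,hash)→6280, (A,nl_idx)→9960, (C,nl_idx)→26800, (C,merge)→42080 …(+2); best=3560 via (A,hash)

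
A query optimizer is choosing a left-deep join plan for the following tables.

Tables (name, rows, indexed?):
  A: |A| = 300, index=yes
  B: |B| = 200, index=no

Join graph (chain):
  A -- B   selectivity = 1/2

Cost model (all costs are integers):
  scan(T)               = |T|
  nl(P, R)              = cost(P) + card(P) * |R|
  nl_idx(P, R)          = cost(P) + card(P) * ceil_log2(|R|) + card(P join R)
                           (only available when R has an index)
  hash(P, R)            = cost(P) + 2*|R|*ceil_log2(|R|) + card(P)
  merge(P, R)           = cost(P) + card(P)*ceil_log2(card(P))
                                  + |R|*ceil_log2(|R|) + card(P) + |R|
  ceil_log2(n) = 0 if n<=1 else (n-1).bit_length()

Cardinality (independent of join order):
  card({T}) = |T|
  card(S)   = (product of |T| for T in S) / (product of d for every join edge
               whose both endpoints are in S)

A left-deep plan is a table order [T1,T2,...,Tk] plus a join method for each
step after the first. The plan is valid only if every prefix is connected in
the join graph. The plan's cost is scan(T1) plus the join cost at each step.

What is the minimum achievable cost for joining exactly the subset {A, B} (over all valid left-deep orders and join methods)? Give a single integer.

Selinger DP over subsets of {A,B}:
  {A}: scan cost=300, card=300
  {B}: scan cost=200, card=200
  {AB}: card=30000; try (B,hash)→3800, (A,merge)→5000, (B,merge)→5100, (A,hash)→5800, (A,nl_idx)→32000, (A,nl)→60200 …(+1); best=3800 via (B,hash)

3800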